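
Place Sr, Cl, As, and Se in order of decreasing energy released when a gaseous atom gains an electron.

Cl is in period 3, group 17; As is in period 4, group 15; Se is in period 4, group 16; Sr is in period 5, group 2.
EA tends to increase across a period and decrease down a group, though the pattern is less regular than for IE or radius.
Here both period and group differ, so the two effects have to be weighed against each other.
As > Sr: both effects reinforce here, so As is clearly the higher of the two.
Se > As: Se lies to the right of As in period 4, so the across-period effect alone puts Se higher.
Cl > Se: both effects reinforce here, so Cl is clearly the higher of the two.
For reference (kJ/mol): Cl 349, As 78, Se 195, Sr 5.
So from highest to lowest: Cl > Se > As > Sr.

Cl > Se > As > Sr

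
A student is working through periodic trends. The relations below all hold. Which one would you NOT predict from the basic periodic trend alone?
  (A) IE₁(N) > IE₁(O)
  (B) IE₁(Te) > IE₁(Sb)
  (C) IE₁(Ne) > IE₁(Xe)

(A)

The general trend: first ionization energy increases across a period and decreases down a group.
(A) N (period 2, group 15) vs O (period 2, group 16): the stated order contradicts the simple trend.
(B) Te (period 5, group 16) vs Sb (period 5, group 15): the stated order agrees with the simple trend.
(C) Ne (period 2, group 18) vs Xe (period 5, group 18): the stated order agrees with the simple trend.
The exception is (A): pairing an electron in O's 2p⁴ costs repulsion energy, so O ionizes more easily than half-filled N (2p³).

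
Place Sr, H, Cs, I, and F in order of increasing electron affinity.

Sr, Cs, H, I, F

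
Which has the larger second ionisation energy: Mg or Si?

Si

IE_2 is the cost of taking one more electron from the +1 cation: Mg⁺ still has 1 valence electron; Si⁺ still has 3 valence electrons.
All are still removing valence electrons, so compare the +1 ions as you would atoms: IE_2 generally rises across a period (higher Z_eff) and falls down a group (larger shell), subject to the usual subshell exceptions.
Valence configurations: Mg⁺ [Ne]3s¹, Si⁺ [Ne]3s²3p¹.
The numbers (kJ/mol): Mg 1451, Si 1577.
Putting it together, IE_2: Mg < Si.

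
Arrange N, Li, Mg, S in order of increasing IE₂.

Mg, S, N, Li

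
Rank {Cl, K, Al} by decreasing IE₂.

IE_2 is the cost of taking one more electron from the +1 cation: Cl⁺ still has 6 valence electrons; K⁺ is the bare [Ar] core; Al⁺ still has 2 valence electrons.
Pulling an electron out of a noble-gas core costs far more than removing a remaining valence electron, so K sits at the high end of IE_2.
Valence configurations: Cl⁺ [Ne]3s²3p⁴, Al⁺ [Ne]3s².
Approximate IE_2 values (kJ/mol): Cl 2298, K 3052, Al 1817.
Putting it together, IE_2: Al < Cl < K.

K, Cl, Al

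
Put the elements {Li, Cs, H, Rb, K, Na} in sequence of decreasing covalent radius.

H is in period 1, group 1; Li is in period 2, group 1; Na is in period 3, group 1; K is in period 4, group 1; Rb is in period 5, group 1; Cs is in period 6, group 1.
Moving right in a period, electrons are added to the same shell under a stronger nuclear pull, so atoms get smaller; moving down, a new shell is opened and atoms get larger.
All are in group 1, so atomic radius increases down the group.
So from largest to smallest: Cs > Rb > K > Na > Li > H.

Cs > Rb > K > Na > Li > H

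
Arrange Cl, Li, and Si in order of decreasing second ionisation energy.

Consider each +1 ion: Cl⁺ still has 6 valence electrons; Li⁺ is the bare [He] core; Si⁺ still has 3 valence electrons.
Core electrons are held far more tightly than valence electrons, so Li tops the IE_2 order.
Valence configurations: Cl⁺ [Ne]3s²3p⁴, Si⁺ [Ne]3s²3p¹.
Tabulated IE_2 (kJ/mol): Cl 2298, Li 7298, Si 1577.
So the second ionization energies run Si < Cl < Li.

Li > Cl > Si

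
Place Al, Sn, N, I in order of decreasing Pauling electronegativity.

Atoms toward the upper right of the periodic table pull bonding electrons most strongly.
These span different periods and groups, so the two trends combine.
Sn > Al: period and group pull opposite ways; the across-period shift dominates (1.96 vs 1.61).
I > Sn: I lies to the right of Sn in period 5, so the across-period effect alone puts I higher.
N > I: the two effects oppose for this pair; the down-group effect wins (3.04 vs 2.66).
For reference (Pauling): N 3.04, Al 1.61, Sn 1.96, I 2.66.
So from highest to lowest: N > I > Sn > Al.

N > I > Sn > Al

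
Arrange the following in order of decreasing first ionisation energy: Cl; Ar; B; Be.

Ar > Cl > Be > B

First ionization energy rises across a period (greater Z_eff holds electrons more tightly) and falls down a group (valence electrons are farther from the nucleus).
These span different periods and groups, so the two trends combine.
Be > B: this pair runs against the simple trend — see the exception note.
Cl > Be: period and group pull opposite ways; the across-period shift dominates (1251 vs 900 kJ/mol).
Ar > Cl: Ar lies to the right of Cl in period 3, so the across-period effect alone puts Ar higher.
Note the exception: Be has a higher first ionization energy than B, contrary to the simple trend — removing B's lone 2p electron is easier than breaking Be's filled 2s².
Approximate values (kJ/mol): Be 900, B 801, Cl 1251, Ar 1521.
So from highest to lowest: Ar > Cl > Be > B.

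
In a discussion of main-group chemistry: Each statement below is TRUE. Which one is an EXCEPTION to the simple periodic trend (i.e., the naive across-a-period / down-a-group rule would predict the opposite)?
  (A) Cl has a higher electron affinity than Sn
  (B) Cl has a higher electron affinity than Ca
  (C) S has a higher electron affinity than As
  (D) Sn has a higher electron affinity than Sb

(D)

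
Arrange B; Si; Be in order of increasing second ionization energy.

Si < Be < B

Consider each +1 ion: B⁺ still has 2 valence electrons; Si⁺ still has 3 valence electrons; Be⁺ still has 1 valence electron.
All are still removing valence electrons, so compare the +1 ions as you would atoms: IE_2 generally rises across a period (higher Z_eff) and falls down a group (larger shell), subject to the usual subshell exceptions.
Valence configurations: B⁺ [He]2s², Si⁺ [Ne]3s²3p¹, Be⁺ [He]2s¹.
Approximate IE_2 values (kJ/mol): B 2427, Si 1577, Be 1757.
Putting it together, IE_2: Si < Be < B.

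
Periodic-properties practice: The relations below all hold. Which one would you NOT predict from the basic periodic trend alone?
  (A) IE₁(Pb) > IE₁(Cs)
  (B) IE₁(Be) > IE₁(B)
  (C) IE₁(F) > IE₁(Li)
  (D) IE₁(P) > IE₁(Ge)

(B)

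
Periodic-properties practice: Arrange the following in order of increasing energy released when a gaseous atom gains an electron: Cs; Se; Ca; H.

Ca, Cs, H, Se

H is in period 1, group 1; Ca is in period 4, group 2; Se is in period 4, group 16; Cs is in period 6, group 1.
Adding an electron releases more energy for atoms nearer the top right (short of the noble gases).
Here both period and group differ, so the two effects have to be weighed against each other.
Cs > Ca: this pair runs against the simple trend — see the exception note.
H > Cs: they share group 1; the group trend gives H the larger value.
Se > H: the two effects oppose for this pair; the across-period effect wins (195 vs 73 kJ/mol).
Note the exception: Cs has a higher electron affinity than Ca, contrary to the simple trend — adding an electron to Ca (ns²) has to open a new, higher-energy np subshell, which is unfavourable.
For reference (kJ/mol): H 73, Ca 2, Se 195, Cs 46.
So from lowest to highest: Ca < Cs < H < Se.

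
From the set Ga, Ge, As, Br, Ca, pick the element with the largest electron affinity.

Br

EA tends to increase across a period and decrease down a group, though the pattern is less regular than for IE or radius.
All lie in period 4; the across-period trend (electron affinity increases left to right) applies, with the exception below.
Note the exception: Ge has a higher electron affinity than As, contrary to the simple trend — adding an electron to As's half-filled 4p³ is unfavourable, so Ge (4p²) has the more exothermic EA.
Tabulated electron affinity (kJ/mol): Ca 2, Ga 29, Ge 119, As 78, Br 325.
The largest electron affinity among these belongs to Br.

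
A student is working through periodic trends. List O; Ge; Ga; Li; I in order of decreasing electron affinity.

I > O > Ge > Li > Ga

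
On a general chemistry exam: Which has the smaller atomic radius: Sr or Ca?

Across a period the added protons contract the valence shell; down a group each new principal shell makes the atom larger.
All are in group 2, so atomic radius increases down the group.
So Ca has the smaller atomic radius (Ca < Sr).

Ca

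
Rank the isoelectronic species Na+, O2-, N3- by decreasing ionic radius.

All of these have 10 electrons, so size is governed by nuclear charge alone: the more protons, the stronger the pull on the same electron cloud, and the smaller the ion.
Nuclear charges: Na+ (Z=11), O2- (Z=8), N3- (Z=7).
Largest to smallest: N3- > O2- > Na+.

N3- > O2- > Na+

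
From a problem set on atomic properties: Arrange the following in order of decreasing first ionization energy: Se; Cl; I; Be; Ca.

Cl > I > Se > Be > Ca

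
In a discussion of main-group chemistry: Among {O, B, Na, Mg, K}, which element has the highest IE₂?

Consider each +1 ion: O⁺ still has 5 valence electrons; B⁺ still has 2 valence electrons; Na⁺ is the bare [Ne] core; Mg⁺ still has 1 valence electron; K⁺ is the bare [Ar] core.
Usually core removal costs more than valence removal, but here the competition is close: a tightly held n=2 valence electron can cost more to remove than an n=3 core electron, so the actual values have to decide it.
Valence configurations: O⁺ [He]2s²2p³, B⁺ [He]2s², Mg⁺ [Ne]3s¹.
Approximate IE_2 values (kJ/mol): O 3388, B 2427, Na 4562, Mg 1451, K 3052.
Hence IE_2: Mg < B < K < O < Na.

Na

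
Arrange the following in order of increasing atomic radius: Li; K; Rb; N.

Atomic radius shrinks across a period as nuclear charge pulls the same shell inward, and grows down a group as new shells are added.
Here both period and group differ, so the two effects have to be weighed against each other.
Li > N: both are in period 2; the period trend gives Li the larger value.
K > Li: K sits below Li in group 1, so the down-group effect alone puts K larger.
Rb > K: Rb sits below K in group 1, so the down-group effect alone puts Rb larger.
Approximate values (pm): Li 133, N 71, K 196, Rb 210.
So from smallest to largest: N < Li < K < Rb.

N, Li, K, Rb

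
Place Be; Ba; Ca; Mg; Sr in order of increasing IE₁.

Be is in period 2, group 2; Mg is in period 3, group 2; Ca is in period 4, group 2; Sr is in period 5, group 2; Ba is in period 6, group 2.
Across a period the outer electron is held more tightly (higher IE₁); down a group it sits in a higher shell, more shielded, and comes off more easily.
All are in group 2, so first ionization energy increases up the group.
So from lowest to highest: Ba < Sr < Ca < Mg < Be.

Ba < Sr < Ca < Mg < Be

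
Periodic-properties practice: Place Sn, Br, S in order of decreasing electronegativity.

Br > S > Sn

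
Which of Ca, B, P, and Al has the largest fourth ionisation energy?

B

Consider each +3 ion: Ca³⁺ is already 1 electron into the core; B³⁺ is the bare [He] core; P³⁺ still has 2 valence electrons; Al³⁺ is the bare [Ne] core.
Pulling an electron out of a noble-gas core costs far more than removing a remaining valence electron, so Ca, Al and B sit at the high end of IE_4.
Approximate IE_4 values (kJ/mol): Ca 6491, B 25026, P 4964, Al 11577.
Putting it together, IE_4: P < Ca < Al < B.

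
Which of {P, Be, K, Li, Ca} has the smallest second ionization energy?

Ca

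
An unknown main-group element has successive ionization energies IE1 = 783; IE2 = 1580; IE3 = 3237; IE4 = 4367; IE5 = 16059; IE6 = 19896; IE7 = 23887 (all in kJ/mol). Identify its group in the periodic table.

Group 14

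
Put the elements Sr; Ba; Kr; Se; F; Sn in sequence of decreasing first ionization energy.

Removing the outermost electron gets harder across a period and easier down a group.
These span different periods and groups, so the two trends combine.
Sr > Ba: they share group 2; the group trend gives Sr the larger value.
Sn > Sr: both are in period 5; the period trend gives Sn the larger value.
Se > Sn: both effects reinforce here, so Se is clearly the higher of the two.
Kr > Se: Kr lies to the right of Se in period 4, so the across-period effect alone puts Kr higher.
F > Kr: period and group pull opposite ways; the down-group shift dominates (1681 vs 1351 kJ/mol).
Approximate values (kJ/mol): F 1681, Se 941, Kr 1351, Sr 550, Sn 709, Ba 503.
So from highest to lowest: F > Kr > Se > Sn > Sr > Ba.

F, Kr, Se, Sn, Sr, Ba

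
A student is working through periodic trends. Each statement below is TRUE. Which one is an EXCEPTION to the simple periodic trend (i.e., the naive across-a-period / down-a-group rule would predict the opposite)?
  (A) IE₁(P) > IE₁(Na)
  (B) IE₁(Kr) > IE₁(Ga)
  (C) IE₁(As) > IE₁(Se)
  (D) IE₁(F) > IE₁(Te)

The general trend: IE₁ increases across a period and decreases down a group.
(A) P (period 3, group 15) vs Na (period 3, group 1): the stated order agrees with the simple trend.
(B) Kr (period 4, group 18) vs Ga (period 4, group 13): the stated order agrees with the simple trend.
(C) As (period 4, group 15) vs Se (period 4, group 16): the stated order contradicts the simple trend.
(D) F (period 2, group 17) vs Te (period 5, group 16): the stated order agrees with the simple trend.
The exception is (C): Se (4p⁴) ionizes more easily than half-filled As (4p³).

(C)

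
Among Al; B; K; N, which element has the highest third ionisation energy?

Consider each +2 ion: Al²⁺ still has 1 valence electron; B²⁺ still has 1 valence electron; K²⁺ is already 1 electron into the core; N²⁺ still has 3 valence electrons.
Usually core removal costs more than valence removal, but here the competition is close: a tightly held n=2 valence electron can cost more to remove than an n=3 core electron, so the actual values have to decide it.
Valence configurations: Al²⁺ [Ne]3s¹, B²⁺ [He]2s¹, N²⁺ [He]2s²2p¹.
The numbers (kJ/mol): Al 2745, B 3660, K 4420, N 4578.
Putting it together, IE_3: Al < B < K < N.

N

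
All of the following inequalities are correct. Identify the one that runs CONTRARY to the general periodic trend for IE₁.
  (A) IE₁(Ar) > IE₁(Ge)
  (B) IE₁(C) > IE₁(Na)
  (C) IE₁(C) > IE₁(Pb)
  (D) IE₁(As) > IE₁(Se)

(D)

The general trend: IE₁ increases across a period and decreases down a group.
(A) Ar (period 3, group 18) vs Ge (period 4, group 14): the stated order agrees with the simple trend.
(B) C (period 2, group 14) vs Na (period 3, group 1): the stated order agrees with the simple trend.
(C) C (period 2, group 14) vs Pb (period 6, group 14): the stated order agrees with the simple trend.
(D) As (period 4, group 15) vs Se (period 4, group 16): the stated order contradicts the simple trend.
The exception is (D): Se (4p⁴) ionizes more easily than half-filled As (4p³).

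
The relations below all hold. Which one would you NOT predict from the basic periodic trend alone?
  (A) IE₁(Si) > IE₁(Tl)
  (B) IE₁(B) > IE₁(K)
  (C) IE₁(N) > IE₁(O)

The general trend: IE₁ increases across a period and decreases down a group.
(A) Si (period 3, group 14) vs Tl (period 6, group 13): the stated order agrees with the simple trend.
(B) B (period 2, group 13) vs K (period 4, group 1): the stated order agrees with the simple trend.
(C) N (period 2, group 15) vs O (period 2, group 16): the stated order contradicts the simple trend.
The exception is (C): pairing an electron in O's 2p⁴ costs repulsion energy, so O ionizes more easily than half-filled N (2p³).

(C)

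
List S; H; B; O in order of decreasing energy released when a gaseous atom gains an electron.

H is in period 1, group 1; B is in period 2, group 13; O is in period 2, group 16; S is in period 3, group 16.
EA tends to increase across a period and decrease down a group, though the pattern is less regular than for IE or radius.
These span different periods and groups, so the two trends combine.
H > B: the two effects oppose for this pair; the down-group effect wins (73 vs 27 kJ/mol).
O > H: the two effects oppose for this pair; the across-period effect wins (141 vs 73 kJ/mol).
S > O: this pair runs against the simple trend — see the exception note.
Note the exception: S has a higher electron affinity than O, contrary to the simple trend — the compact 2p subshell of O repels the added electron more than S's larger 3p does.
Tabulated electron affinity (kJ/mol): H 73, B 27, O 141, S 200.
So from highest to lowest: S > O > H > B.

S, O, H, B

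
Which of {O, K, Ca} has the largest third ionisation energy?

O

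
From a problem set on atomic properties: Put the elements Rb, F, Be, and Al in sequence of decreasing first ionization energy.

F > Be > Al > Rb

Be is in period 2, group 2; F is in period 2, group 17; Al is in period 3, group 13; Rb is in period 5, group 1.
IE₁ increases left→right with effective nuclear charge and decreases top→bottom as the valence shell moves farther out.
Here both period and group differ, so the two effects have to be weighed against each other.
Al > Rb: both effects reinforce here, so Al is clearly the higher of the two.
Be > Al: the two effects oppose for this pair; the down-group effect wins (900 vs 578 kJ/mol).
F > Be: both are in period 2; the period trend gives F the larger value.
Approximate values (kJ/mol): Be 900, F 1681, Al 578, Rb 403.
So from highest to lowest: F > Be > Al > Rb.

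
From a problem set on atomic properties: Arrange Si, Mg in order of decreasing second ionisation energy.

Consider each +1 ion: Si⁺ still has 3 valence electrons; Mg⁺ still has 1 valence electron.
All are still removing valence electrons, so compare the +1 ions as you would atoms: IE_2 generally rises across a period (higher Z_eff) and falls down a group (larger shell), subject to the usual subshell exceptions.
Valence configurations: Si⁺ [Ne]3s²3p¹, Mg⁺ [Ne]3s¹.
Approximate IE_2 values (kJ/mol): Si 1577, Mg 1451.
Overall IE_2 order: Mg < Si.

Si > Mg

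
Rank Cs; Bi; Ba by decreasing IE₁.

First ionization energy rises across a period (greater Z_eff holds electrons more tightly) and falls down a group (valence electrons are farther from the nucleus).
All lie in period 6, so first ionization energy increases left to right.
So from highest to lowest: Bi > Ba > Cs.

Bi > Ba > Cs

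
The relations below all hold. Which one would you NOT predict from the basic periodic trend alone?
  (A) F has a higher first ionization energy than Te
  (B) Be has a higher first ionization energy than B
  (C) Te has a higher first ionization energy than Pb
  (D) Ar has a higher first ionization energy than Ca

(B)

The general trend: first ionization energy increases across a period and decreases down a group.
(A) F (period 2, group 17) vs Te (period 5, group 16): the stated order agrees with the simple trend.
(B) Be (period 2, group 2) vs B (period 2, group 13): the stated order contradicts the simple trend.
(C) Te (period 5, group 16) vs Pb (period 6, group 14): the stated order agrees with the simple trend.
(D) Ar (period 3, group 18) vs Ca (period 4, group 2): the stated order agrees with the simple trend.
The exception is (B): removing B's lone 2p electron is easier than breaking Be's filled 2s².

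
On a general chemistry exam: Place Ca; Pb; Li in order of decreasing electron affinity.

Adding an electron releases more energy for atoms nearer the top right (short of the noble gases).
Here both period and group differ, so the two effects have to be weighed against each other.
Pb > Ca: period and group pull opposite ways; the across-period shift dominates (35 vs 2 kJ/mol).
Li > Pb: period and group pull opposite ways; the down-group shift dominates (60 vs 35 kJ/mol).
For reference (kJ/mol): Li 60, Ca 2, Pb 35.
So from highest to lowest: Li > Pb > Ca.

Li > Pb > Ca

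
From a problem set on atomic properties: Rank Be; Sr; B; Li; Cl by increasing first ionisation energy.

Li < Sr < B < Be < Cl

Removing the outermost electron gets harder across a period and easier down a group.
These span different periods and groups, so the two trends combine.
Sr > Li: the two effects oppose for this pair; the across-period effect wins (550 vs 520 kJ/mol).
B > Sr: both effects reinforce here, so B is clearly the higher of the two.
Be > B: this pair runs against the simple trend — see the exception note.
Cl > Be: period and group pull opposite ways; the across-period shift dominates (1251 vs 900 kJ/mol).
Note the exception: Be has a higher first ionization energy than B, contrary to the simple trend — removing B's lone 2p electron is easier than breaking Be's filled 2s².
Approximate values (kJ/mol): Li 520, Be 900, B 801, Cl 1251, Sr 550.
So from lowest to highest: Li < Sr < B < Be < Cl.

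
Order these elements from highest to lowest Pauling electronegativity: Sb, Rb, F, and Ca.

F is in period 2, group 17; Ca is in period 4, group 2; Rb is in period 5, group 1; Sb is in period 5, group 15.
Electronegativity increases across a period and decreases down a group, tracking effective nuclear charge and atomic size.
Here both period and group differ, so the two effects have to be weighed against each other.
Ca > Rb: both effects reinforce here, so Ca is clearly the higher of the two.
Sb > Ca: the two effects oppose for this pair; the across-period effect wins (2.05 vs 1.00).
F > Sb: relative to Sb, both the across-period and down-group shifts push F's electronegativity up.
For reference (Pauling): F 3.98, Ca 1.00, Rb 0.82, Sb 2.05.
So from highest to lowest: F > Sb > Ca > Rb.

F, Sb, Ca, Rb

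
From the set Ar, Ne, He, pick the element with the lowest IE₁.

Ar

Removing the outermost electron gets harder across a period and easier down a group.
All are in group 18, so first ionization energy increases up the group.
The lowest IE₁ among these belongs to Ar.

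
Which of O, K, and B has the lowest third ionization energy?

B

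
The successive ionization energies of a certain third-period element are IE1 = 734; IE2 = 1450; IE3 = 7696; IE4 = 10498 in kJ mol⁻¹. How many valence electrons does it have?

Look for the largest jump between consecutive ionization energies: IE3/IE2 ≈ 5.3, far larger than any earlier ratio.
That jump marks the point where a core electron is being removed. So the atom has 2 valence electrons.

2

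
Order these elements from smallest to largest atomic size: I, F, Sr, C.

F, C, I, Sr

C is in period 2, group 14; F is in period 2, group 17; Sr is in period 5, group 2; I is in period 5, group 17.
Atomic radius shrinks across a period as nuclear charge pulls the same shell inward, and grows down a group as new shells are added.
These span different periods and groups, so the two trends combine.
C > F: C lies to the left of F in period 2, so the across-period effect alone puts C larger.
I > C: period and group pull opposite ways; the down-group shift dominates (133 vs 75 pm).
Sr > I: Sr lies to the left of I in period 5, so the across-period effect alone puts Sr larger.
Approximate values (pm): C 75, F 64, Sr 185, I 133.
So from smallest to largest: F < C < I < Sr.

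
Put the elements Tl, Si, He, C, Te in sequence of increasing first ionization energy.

First ionization energy rises across a period (greater Z_eff holds electrons more tightly) and falls down a group (valence electrons are farther from the nucleus).
Neither a single period nor a single group — weigh both effects.
Si > Tl: relative to Tl, both the across-period and down-group shifts push Si's first ionization energy up.
Te > Si: the two effects oppose for this pair; the across-period effect wins (869 vs 786 kJ/mol).
C > Te: the two effects oppose for this pair; the down-group effect wins (1086 vs 869 kJ/mol).
He > C: relative to C, both the across-period and down-group shifts push He's first ionization energy up.
For reference (kJ/mol): He 2372, C 1086, Si 786, Te 869, Tl 589.
So from lowest to highest: Tl < Si < Te < C < He.

Tl < Si < Te < C < He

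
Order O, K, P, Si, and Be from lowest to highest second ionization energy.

Si < Be < P < K < O

Consider each +1 ion: O⁺ still has 5 valence electrons; K⁺ is the bare [Ar] core; P⁺ still has 4 valence electrons; Si⁺ still has 3 valence electrons; Be⁺ still has 1 valence electron.
Usually core removal costs more than valence removal, but here the competition is close: a tightly held n=2 valence electron can cost more to remove than an n=3 core electron, so the actual values have to decide it.
Valence configurations: O⁺ [He]2s²2p³, P⁺ [Ne]3s²3p², Si⁺ [Ne]3s²3p¹, Be⁺ [He]2s¹.
The numbers (kJ/mol): O 3388, K 3052, P 1907, Si 1577, Be 1757.
Overall IE_2 order: Si < Be < P < K < O.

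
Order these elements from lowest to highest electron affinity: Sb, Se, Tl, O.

Tl < Sb < O < Se

O is in period 2, group 16; Se is in period 4, group 16; Sb is in period 5, group 15; Tl is in period 6, group 13.
Atoms with high Z_eff and room in the valence shell (especially the halogens) have the most exothermic electron affinities.
Here both period and group differ, so the two effects have to be weighed against each other.
Sb > Tl: relative to Tl, both the across-period and down-group shifts push Sb's electron affinity up.
O > Sb: relative to Sb, both the across-period and down-group shifts push O's electron affinity up.
Se > O: this pair runs against the simple trend — see the exception note.
Note the exception: Se has a higher electron affinity than O, contrary to the simple trend — O's compact 2p subshell gives strong electron–electron repulsion on the added electron.
Approximate values (kJ/mol): O 141, Se 195, Sb 103, Tl 19.
So from lowest to highest: Tl < Sb < O < Se.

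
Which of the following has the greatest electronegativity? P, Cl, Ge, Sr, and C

C is in period 2, group 14; P is in period 3, group 15; Cl is in period 3, group 17; Ge is in period 4, group 14; Sr is in period 5, group 2.
Electronegativity increases across a period and decreases down a group, tracking effective nuclear charge and atomic size.
These span different periods and groups, so the two trends combine.
Ge > Sr: both effects reinforce here, so Ge is clearly the higher of the two.
P > Ge: relative to Ge, both the across-period and down-group shifts push P's electronegativity up.
C > P: the two effects oppose for this pair; the down-group effect wins (2.55 vs 2.19).
Cl > C: period and group pull opposite ways; the across-period shift dominates (3.16 vs 2.55).
Tabulated electronegativity (Pauling): C 2.55, P 2.19, Cl 3.16, Ge 2.01, Sr 0.95.
The greatest electronegativity among these belongs to Cl.

Cl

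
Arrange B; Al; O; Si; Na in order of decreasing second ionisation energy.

Na > O > B > Al > Si

After 1 electron has been removed, what remains? B⁺ still has 2 valence electrons; Al⁺ still has 2 valence electrons; O⁺ still has 5 valence electrons; Si⁺ still has 3 valence electrons; Na⁺ is the bare [Ne] core.
Core electrons are held far more tightly than valence electrons, so Na tops the IE_2 order.
Valence configurations: B⁺ [He]2s², Al⁺ [Ne]3s², O⁺ [He]2s²2p³, Si⁺ [Ne]3s²3p¹.
Si⁺ loses a lone 3p electron whereas Al⁺ must break into a filled 3s² pair, so IE_2(Al) > IE_2(Si) even though Si has the higher nuclear charge.
The numbers (kJ/mol): B 2427, Al 1817, O 3388, Si 1577, Na 4562.
Overall IE_2 order: Si < Al < B < O < Na.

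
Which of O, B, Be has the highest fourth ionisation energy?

B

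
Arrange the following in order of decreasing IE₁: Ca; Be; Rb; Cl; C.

Cl > C > Be > Ca > Rb

Be is in period 2, group 2; C is in period 2, group 14; Cl is in period 3, group 17; Ca is in period 4, group 2; Rb is in period 5, group 1.
Removing the outermost electron gets harder across a period and easier down a group.
Here both period and group differ, so the two effects have to be weighed against each other.
Ca > Rb: both effects reinforce here, so Ca is clearly the higher of the two.
Be > Ca: Be sits above Ca in group 2, so the down-group effect alone puts Be higher.
C > Be: both are in period 2; the period trend gives C the larger value.
Cl > C: period and group pull opposite ways; the across-period shift dominates (1251 vs 1086 kJ/mol).
Approximate values (kJ/mol): Be 900, C 1086, Cl 1251, Ca 590, Rb 403.
So from highest to lowest: Cl > C > Be > Ca > Rb.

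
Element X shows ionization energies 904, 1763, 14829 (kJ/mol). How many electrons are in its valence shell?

2

Look for the largest jump between consecutive ionization energies: IE3/IE2 ≈ 8.4, far larger than any earlier ratio.
That jump marks the point where a core electron is being removed. So the atom has 2 valence electrons.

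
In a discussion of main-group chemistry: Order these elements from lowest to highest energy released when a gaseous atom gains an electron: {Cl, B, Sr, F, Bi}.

Sr, B, Bi, F, Cl

B is in period 2, group 13; F is in period 2, group 17; Cl is in period 3, group 17; Sr is in period 5, group 2; Bi is in period 6, group 15.
EA tends to increase across a period and decrease down a group, though the pattern is less regular than for IE or radius.
Neither a single period nor a single group — weigh both effects.
B > Sr: relative to Sr, both the across-period and down-group shifts push B's electron affinity up.
Bi > B: the two effects oppose for this pair; the across-period effect wins (91 vs 27 kJ/mol).
F > Bi: both effects reinforce here, so F is clearly the higher of the two.
Cl > F: this pair runs against the simple trend — see the exception note.
Note the exception: Cl has a higher electron affinity than F, contrary to the simple trend — F's small 2p subshell makes the incoming electron feel strong e⁻–e⁻ repulsion, so Cl actually releases more energy on gaining an electron.
Tabulated electron affinity (kJ/mol): B 27, F 328, Cl 349, Sr 5, Bi 91.
So from lowest to highest: Sr < B < Bi < F < Cl.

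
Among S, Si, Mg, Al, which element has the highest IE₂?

S

Consider each +1 ion: S⁺ still has 5 valence electrons; Si⁺ still has 3 valence electrons; Mg⁺ still has 1 valence electron; Al⁺ still has 2 valence electrons.
All are still removing valence electrons, so compare the +1 ions as you would atoms: IE_2 generally rises across a period (higher Z_eff) and falls down a group (larger shell), subject to the usual subshell exceptions.
Valence configurations: S⁺ [Ne]3s²3p³, Si⁺ [Ne]3s²3p¹, Mg⁺ [Ne]3s¹, Al⁺ [Ne]3s².
Si⁺ loses a lone 3p electron whereas Al⁺ must break into a filled 3s² pair, so IE_2(Al) > IE_2(Si) even though Si has the higher nuclear charge.
The numbers (kJ/mol): S 2252, Si 1577, Mg 1451, Al 1817.
So the second ionization energies run Mg < Si < Al < S.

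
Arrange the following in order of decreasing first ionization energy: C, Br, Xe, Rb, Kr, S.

C is in period 2, group 14; S is in period 3, group 16; Br is in period 4, group 17; Kr is in period 4, group 18; Rb is in period 5, group 1; Xe is in period 5, group 18.
Across a period the outer electron is held more tightly (higher IE₁); down a group it sits in a higher shell, more shielded, and comes off more easily.
Neither a single period nor a single group — weigh both effects.
S > Rb: both effects reinforce here, so S is clearly the higher of the two.
C > S: the two effects oppose for this pair; the down-group effect wins (1086 vs 1000 kJ/mol).
Br > C: the two effects oppose for this pair; the across-period effect wins (1140 vs 1086 kJ/mol).
Xe > Br: the two effects oppose for this pair; the across-period effect wins (1170 vs 1140 kJ/mol).
Kr > Xe: they share group 18; the group trend gives Kr the larger value.
For reference (kJ/mol): C 1086, S 1000, Br 1140, Kr 1351, Rb 403, Xe 1170.
So from highest to lowest: Kr > Xe > Br > C > S > Rb.

Kr > Xe > Br > C > S > Rb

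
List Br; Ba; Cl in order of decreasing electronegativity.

Cl is in period 3, group 17; Br is in period 4, group 17; Ba is in period 6, group 2.
Atoms toward the upper right of the periodic table pull bonding electrons most strongly.
These span different periods and groups, so the two trends combine.
Br > Ba: relative to Ba, both the across-period and down-group shifts push Br's electronegativity up.
Cl > Br: they share group 17; the group trend gives Cl the larger value.
Approximate values (Pauling): Cl 3.16, Br 2.96, Ba 0.89.
So from highest to lowest: Cl > Br > Ba.

Cl > Br > Ba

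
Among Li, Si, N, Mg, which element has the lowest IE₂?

IE_2 is the cost of taking one more electron from the +1 cation: Li⁺ is the bare [He] core; Si⁺ still has 3 valence electrons; N⁺ still has 4 valence electrons; Mg⁺ still has 1 valence electron.
Breaking into a closed-shell core is much more expensive than removing a leftover valence electron — Li has the largest IE_2 here.
Valence configurations: Si⁺ [Ne]3s²3p¹, N⁺ [He]2s²2p², Mg⁺ [Ne]3s¹.
Tabulated IE_2 (kJ/mol): Li 7298, Si 1577, N 2856, Mg 1451.
Hence IE_2: Mg < Si < N < Li.

Mg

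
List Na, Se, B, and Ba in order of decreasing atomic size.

Ba > Na > Se > B

B is in period 2, group 13; Na is in period 3, group 1; Se is in period 4, group 16; Ba is in period 6, group 2.
Moving right in a period, electrons are added to the same shell under a stronger nuclear pull, so atoms get smaller; moving down, a new shell is opened and atoms get larger.
Neither a single period nor a single group — weigh both effects.
Se > B: period and group pull opposite ways; the down-group shift dominates (116 vs 85 pm).
Na > Se: period and group pull opposite ways; the across-period shift dominates (155 vs 116 pm).
Ba > Na: period and group pull opposite ways; the down-group shift dominates (196 vs 155 pm).
Tabulated atomic radius (pm): B 85, Na 155, Se 116, Ba 196.
So from largest to smallest: Ba > Na > Se > B.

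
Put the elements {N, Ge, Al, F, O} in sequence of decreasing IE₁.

F, N, O, Ge, Al

N is in period 2, group 15; O is in period 2, group 16; F is in period 2, group 17; Al is in period 3, group 13; Ge is in period 4, group 14.
Across a period the outer electron is held more tightly (higher IE₁); down a group it sits in a higher shell, more shielded, and comes off more easily.
Neither a single period nor a single group — weigh both effects.
Ge > Al: the two effects oppose for this pair; the across-period effect wins (762 vs 578 kJ/mol).
O > Ge: both effects reinforce here, so O is clearly the higher of the two.
N > O: this pair runs against the simple trend — see the exception note.
F > N: F lies to the right of N in period 2, so the across-period effect alone puts F higher.
Note the exception: N has a higher first ionization energy than O, contrary to the simple trend — pairing an electron in O's 2p⁴ costs repulsion energy, so O ionizes more easily than half-filled N (2p³).
Approximate values (kJ/mol): N 1402, O 1314, F 1681, Al 578, Ge 762.
So from highest to lowest: F > N > O > Ge > Al.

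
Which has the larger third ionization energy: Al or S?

The third ionization energy removes an electron from the +2 ion. For each element: Al²⁺ still has 1 valence electron; S²⁺ still has 4 valence electrons.
All are still removing valence electrons, so compare the +2 ions as you would atoms: IE_3 generally rises across a period (higher Z_eff) and falls down a group (larger shell), subject to the usual subshell exceptions.
Valence configurations: Al²⁺ [Ne]3s¹, S²⁺ [Ne]3s²3p².
Tabulated IE_3 (kJ/mol): Al 2745, S 3357.
Putting it together, IE_3: Al < S.

S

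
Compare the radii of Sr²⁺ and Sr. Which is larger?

Sr

Forming Sr²⁺ removes 2 electrons from Sr. Fewer electrons for the same nuclear charge means less shielding and a higher Z_eff on the remaining electrons, and for main-group metals the entire outer shell is lost.
A cation is smaller than its parent atom: Sr²⁺ < Sr.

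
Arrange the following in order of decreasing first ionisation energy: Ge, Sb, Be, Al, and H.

Removing the outermost electron gets harder across a period and easier down a group.
These sit on a diagonal, where the across-period and down-group effects partly cancel.
Ge > Al: period and group pull opposite ways; the across-period shift dominates (762 vs 578 kJ/mol).
Sb > Ge: period and group pull opposite ways; the across-period shift dominates (831 vs 762 kJ/mol).
Be > Sb: period and group pull opposite ways; the down-group shift dominates (900 vs 831 kJ/mol).
H > Be: period and group pull opposite ways; the down-group shift dominates (1312 vs 900 kJ/mol).
Tabulated first ionization energy (kJ/mol): H 1312, Be 900, Al 578, Ge 762, Sb 831.
So from highest to lowest: H > Be > Sb > Ge > Al.

H > Be > Sb > Ge > Al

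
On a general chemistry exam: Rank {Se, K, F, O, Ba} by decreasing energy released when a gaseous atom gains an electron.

Electron affinity generally becomes more exothermic across a period toward the halogens and less exothermic down a group.
These span different periods and groups, so the two trends combine.
K > Ba: period and group pull opposite ways; the down-group shift dominates (48 vs 14 kJ/mol).
O > K: both effects reinforce here, so O is clearly the higher of the two.
Se > O: this pair runs against the simple trend — see the exception note.
F > Se: relative to Se, both the across-period and down-group shifts push F's electron affinity up.
Note the exception: Se has a higher electron affinity than O, contrary to the simple trend — O's compact 2p subshell gives strong electron–electron repulsion on the added electron.
Approximate values (kJ/mol): O 141, F 328, K 48, Se 195, Ba 14.
So from highest to lowest: F > Se > O > K > Ba.

F > Se > O > K > Ba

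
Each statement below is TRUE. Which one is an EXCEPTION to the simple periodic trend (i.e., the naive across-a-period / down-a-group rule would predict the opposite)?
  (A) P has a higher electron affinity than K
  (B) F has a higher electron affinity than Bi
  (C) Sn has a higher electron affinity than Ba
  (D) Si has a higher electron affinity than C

The general trend: electron affinity increases across a period and decreases down a group.
(A) P (period 3, group 15) vs K (period 4, group 1): the stated order agrees with the simple trend.
(B) F (period 2, group 17) vs Bi (period 6, group 15): the stated order agrees with the simple trend.
(C) Sn (period 5, group 14) vs Ba (period 6, group 2): the stated order agrees with the simple trend.
(D) Si (period 3, group 14) vs C (period 2, group 14): the stated order contradicts the simple trend.
The exception is (D): Si's larger, more diffuse 3p orbitals accept an added electron slightly more readily than C's compact 2p.

(D)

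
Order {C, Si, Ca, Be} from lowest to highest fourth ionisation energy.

Consider each +3 ion: C³⁺ still has 1 valence electron; Si³⁺ still has 1 valence electron; Ca³⁺ is already 1 electron into the core; Be³⁺ is already 1 electron into the core.
Pulling an electron out of a noble-gas core costs far more than removing a remaining valence electron, so Ca and Be sit at the high end of IE_4.
Valence configurations: C³⁺ [He]2s¹, Si³⁺ [Ne]3s¹.
The numbers (kJ/mol): C 6223, Si 4356, Ca 6491, Be 21007.
Overall IE_4 order: Si < C < Ca < Be.

Si, C, Ca, Be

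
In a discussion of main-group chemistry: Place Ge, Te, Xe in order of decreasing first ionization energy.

Xe, Te, Ge

Ge is in period 4, group 14; Te is in period 5, group 16; Xe is in period 5, group 18.
IE₁ increases left→right with effective nuclear charge and decreases top→bottom as the valence shell moves farther out.
Here both period and group differ, so the two effects have to be weighed against each other.
Te > Ge: period and group pull opposite ways; the across-period shift dominates (869 vs 762 kJ/mol).
Xe > Te: both are in period 5; the period trend gives Xe the larger value.
For reference (kJ/mol): Ge 762, Te 869, Xe 1170.
So from highest to lowest: Xe > Te > Ge.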